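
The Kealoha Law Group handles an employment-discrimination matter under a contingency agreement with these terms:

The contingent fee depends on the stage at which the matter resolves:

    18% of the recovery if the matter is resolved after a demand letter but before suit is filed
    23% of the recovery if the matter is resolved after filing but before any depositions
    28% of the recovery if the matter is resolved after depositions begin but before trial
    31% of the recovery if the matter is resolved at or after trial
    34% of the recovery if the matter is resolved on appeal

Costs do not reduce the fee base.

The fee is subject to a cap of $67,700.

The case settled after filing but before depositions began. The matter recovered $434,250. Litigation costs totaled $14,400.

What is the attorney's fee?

Fee base is the gross recovery, $434,250; costs are reimbursed separately.
The matter settled after filing but before depositions began, so the 23% rate applies.
$434,250 × 23% = $99,877.50
$99,877.50 exceeds the $67,700 cap, so the fee is capped at $67,700.00.

$67,700.00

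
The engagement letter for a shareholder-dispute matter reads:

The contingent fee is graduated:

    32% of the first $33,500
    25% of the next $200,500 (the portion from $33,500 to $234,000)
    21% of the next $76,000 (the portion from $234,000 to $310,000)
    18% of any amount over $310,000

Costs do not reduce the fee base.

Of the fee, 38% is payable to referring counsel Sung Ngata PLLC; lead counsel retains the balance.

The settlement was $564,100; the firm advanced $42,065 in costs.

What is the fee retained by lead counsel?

Fee base is the gross recovery, $564,100; costs are reimbursed separately.
First $33,500 at 32% = $10,720.00
Next $200,500 at 25% = $50,125.00
Next $76,000 at 21% = $15,960.00
Remaining $254,100 at 18% = $45,738.00
Fee: $10,720.00 + $50,125.00 + $15,960.00 + $45,738.00 = $122,543.00
Referral share: 38% of $122,543.00 = $46,566.34; lead counsel retains $122,543.00 − $46,566.34 = $75,976.66.

$75,976.66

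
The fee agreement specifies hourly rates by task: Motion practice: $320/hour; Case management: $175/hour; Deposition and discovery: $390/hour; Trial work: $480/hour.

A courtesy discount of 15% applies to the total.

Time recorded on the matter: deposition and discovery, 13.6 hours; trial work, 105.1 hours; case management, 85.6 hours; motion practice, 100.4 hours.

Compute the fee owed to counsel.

$87,431.00

Motion practice: 100.4 × $320 = $32,128.00
Case management: 85.6 × $175 = $14,980.00
Deposition and discovery: 13.6 × $390 = $5,304.00
Trial work: 105.1 × $480 = $50,448.00
Subtotal: $102,860.00
Less 15% discount: −$15,429.00
Total: $102,860.00 − $15,429.00 = $87,431.00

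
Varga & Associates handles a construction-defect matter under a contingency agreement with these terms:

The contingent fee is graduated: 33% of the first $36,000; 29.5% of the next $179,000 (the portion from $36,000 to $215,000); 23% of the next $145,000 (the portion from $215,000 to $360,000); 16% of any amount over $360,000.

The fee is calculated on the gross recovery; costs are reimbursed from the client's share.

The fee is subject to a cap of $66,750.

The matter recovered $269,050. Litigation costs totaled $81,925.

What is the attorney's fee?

Fee base is the gross recovery, $269,050; costs are reimbursed separately.
First $36,000 at 33% = $11,880.00
Next $179,000 at 29.5% = $52,805.00
Remaining $54,050 at 23% = $12,431.50
Fee: $11,880.00 + $52,805.00 + $12,431.50 = $77,116.50
$77,116.50 exceeds the $66,750 cap, so the fee is capped at $66,750.00.

$66,750.00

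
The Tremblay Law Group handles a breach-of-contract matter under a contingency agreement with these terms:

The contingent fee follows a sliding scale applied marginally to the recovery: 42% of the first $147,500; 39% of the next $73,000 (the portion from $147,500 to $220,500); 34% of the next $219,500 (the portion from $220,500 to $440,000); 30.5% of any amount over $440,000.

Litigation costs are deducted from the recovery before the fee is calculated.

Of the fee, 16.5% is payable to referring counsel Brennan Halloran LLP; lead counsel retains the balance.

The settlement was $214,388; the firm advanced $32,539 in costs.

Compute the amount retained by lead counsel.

Fee base (net of costs): $214,388 − $32,539 = $181,849
First $147,500 at 42% = $61,950.00
Remaining $34,349 at 39% = $13,396.11
Fee: $61,950.00 + $13,396.11 = $75,346.11
Referral share: 16.5% of $75,346.11 = $12,432.11; lead counsel retains $75,346.11 − $12,432.11 = $62,914.00.

$62,914.00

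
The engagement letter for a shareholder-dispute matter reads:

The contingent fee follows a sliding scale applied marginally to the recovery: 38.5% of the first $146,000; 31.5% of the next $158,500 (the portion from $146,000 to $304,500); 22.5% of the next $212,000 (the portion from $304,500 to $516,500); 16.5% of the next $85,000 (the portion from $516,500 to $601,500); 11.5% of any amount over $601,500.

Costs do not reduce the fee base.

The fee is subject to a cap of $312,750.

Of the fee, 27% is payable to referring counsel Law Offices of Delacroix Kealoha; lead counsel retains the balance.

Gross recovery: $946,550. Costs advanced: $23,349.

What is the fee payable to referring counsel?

Fee base is the gross recovery, $946,550; costs are reimbursed separately.
First $146,000 at 38.5% = $56,210.00
Next $158,500 at 31.5% = $49,927.50
Next $212,000 at 22.5% = $47,700.00
Next $85,000 at 16.5% = $14,025.00
Remaining $345,050 at 11.5% = $39,680.75
Fee: $56,210.00 + $49,927.50 + $47,700.00 + $14,025.00 + $39,680.75 = $207,543.25
$207,543.25 is under the $312,750 cap.
Referral share: 27% of $207,543.25 = $56,036.68; lead counsel retains $207,543.25 − $56,036.68 = $151,506.57.

$56,036.68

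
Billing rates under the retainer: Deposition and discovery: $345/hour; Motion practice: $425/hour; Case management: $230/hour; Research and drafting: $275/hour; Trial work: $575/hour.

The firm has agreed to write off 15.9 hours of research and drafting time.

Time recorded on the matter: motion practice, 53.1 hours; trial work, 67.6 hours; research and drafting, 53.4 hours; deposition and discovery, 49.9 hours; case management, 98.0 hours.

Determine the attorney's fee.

$111,505.50

Deposition and discovery: 49.9 × $345 = $17,215.50
Motion practice: 53.1 × $425 = $22,567.50
Case management: 98.0 × $230 = $22,540.00
Research and drafting: 53.4 × $275 = $14,685.00
Trial work: 67.6 × $575 = $38,870.00
Subtotal: $115,878.00
Write-off: 15.9 × $275 = $4,372.50
Total: $115,878.00 − $4,372.50 = $111,505.50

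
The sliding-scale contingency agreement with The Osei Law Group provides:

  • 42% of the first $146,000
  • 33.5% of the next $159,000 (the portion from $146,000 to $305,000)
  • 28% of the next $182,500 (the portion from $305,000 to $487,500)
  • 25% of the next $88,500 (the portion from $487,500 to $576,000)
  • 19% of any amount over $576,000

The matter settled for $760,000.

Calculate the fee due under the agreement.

$222,770.00

First $146,000 at 42% = $61,320.00
Next $159,000 at 33.5% = $53,265.00
Next $182,500 at 28% = $51,100.00
Next $88,500 at 25% = $22,125.00
Remaining $184,000 at 19% = $34,960.00
Fee: $61,320.00 + $53,265.00 + $51,100.00 + $22,125.00 + $34,960.00 = $222,770.00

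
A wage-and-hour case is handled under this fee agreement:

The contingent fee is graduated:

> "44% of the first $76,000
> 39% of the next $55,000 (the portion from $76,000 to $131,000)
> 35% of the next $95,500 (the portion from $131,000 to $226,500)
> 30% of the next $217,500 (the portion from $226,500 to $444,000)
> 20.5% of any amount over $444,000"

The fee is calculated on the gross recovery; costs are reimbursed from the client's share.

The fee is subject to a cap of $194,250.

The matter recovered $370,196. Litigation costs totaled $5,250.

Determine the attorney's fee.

$131,423.80

Fee base is the gross recovery, $370,196; costs are reimbursed separately.
First $76,000 at 44% = $33,440.00
Next $55,000 at 39% = $21,450.00
Next $95,500 at 35% = $33,425.00
Remaining $143,696 at 30% = $43,108.80
Fee: $33,440.00 + $21,450.00 + $33,425.00 + $43,108.80 = $131,423.80
$131,423.80 is under the $194,250 cap.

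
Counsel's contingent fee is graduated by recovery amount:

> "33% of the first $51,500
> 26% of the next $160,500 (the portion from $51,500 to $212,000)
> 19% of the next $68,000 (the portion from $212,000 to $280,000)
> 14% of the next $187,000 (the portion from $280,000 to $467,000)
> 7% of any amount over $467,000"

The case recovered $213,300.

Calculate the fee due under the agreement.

First $51,500 at 33% = $16,995.00
Next $160,500 at 26% = $41,730.00
Remaining $1,300 at 19% = $247.00
Fee: $16,995.00 + $41,730.00 + $247.00 = $58,972.00

$58,972.00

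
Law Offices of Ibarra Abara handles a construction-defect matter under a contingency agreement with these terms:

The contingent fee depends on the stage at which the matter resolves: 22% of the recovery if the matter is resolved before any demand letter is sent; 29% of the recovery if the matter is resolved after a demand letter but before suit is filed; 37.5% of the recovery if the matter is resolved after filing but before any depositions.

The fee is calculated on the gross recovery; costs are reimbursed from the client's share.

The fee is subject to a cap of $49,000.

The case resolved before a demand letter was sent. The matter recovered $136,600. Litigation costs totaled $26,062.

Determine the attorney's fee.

$30,052.00

Fee base is the gross recovery, $136,600; costs are reimbursed separately.
The matter resolved before a demand letter was sent, so the 22% rate applies.
$136,600 × 22% = $30,052.00
$30,052.00 is under the $49,000 cap.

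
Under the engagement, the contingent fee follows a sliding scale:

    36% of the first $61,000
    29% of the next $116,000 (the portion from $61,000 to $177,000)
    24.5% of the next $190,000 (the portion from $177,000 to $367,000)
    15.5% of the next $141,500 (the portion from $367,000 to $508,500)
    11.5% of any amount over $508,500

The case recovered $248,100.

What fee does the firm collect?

First $61,000 at 36% = $21,960.00
Next $116,000 at 29% = $33,640.00
Remaining $71,100 at 24.5% = $17,419.50
Fee: $21,960.00 + $33,640.00 + $17,419.50 = $73,019.50

$73,019.50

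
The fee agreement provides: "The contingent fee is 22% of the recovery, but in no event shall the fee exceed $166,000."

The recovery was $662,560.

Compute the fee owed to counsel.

22% of $662,560 = $145,763.20
That is under the $166,000 cap.

$145,763.20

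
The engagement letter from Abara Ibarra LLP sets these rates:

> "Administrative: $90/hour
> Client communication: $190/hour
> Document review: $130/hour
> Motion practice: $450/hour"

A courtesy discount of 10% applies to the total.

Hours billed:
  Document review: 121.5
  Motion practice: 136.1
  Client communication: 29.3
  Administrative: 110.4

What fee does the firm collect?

$83,288.70

Administrative: 110.4 × $90 = $9,936.00
Client communication: 29.3 × $190 = $5,567.00
Document review: 121.5 × $130 = $15,795.00
Motion practice: 136.1 × $450 = $61,245.00
Subtotal: $92,543.00
Less 10% discount: −$9,254.30
Total: $92,543.00 − $9,254.30 = $83,288.70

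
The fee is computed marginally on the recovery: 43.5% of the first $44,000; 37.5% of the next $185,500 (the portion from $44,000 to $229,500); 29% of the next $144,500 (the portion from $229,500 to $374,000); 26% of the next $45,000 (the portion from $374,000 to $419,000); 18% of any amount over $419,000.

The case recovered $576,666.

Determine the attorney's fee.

First $44,000 at 43.5% = $19,140.00
Next $185,500 at 37.5% = $69,562.50
Next $144,500 at 29% = $41,905.00
Next $45,000 at 26% = $11,700.00
Remaining $157,666 at 18% = $28,379.88
Fee: $19,140.00 + $69,562.50 + $41,905.00 + $11,700.00 + $28,379.88 = $170,687.38

$170,687.38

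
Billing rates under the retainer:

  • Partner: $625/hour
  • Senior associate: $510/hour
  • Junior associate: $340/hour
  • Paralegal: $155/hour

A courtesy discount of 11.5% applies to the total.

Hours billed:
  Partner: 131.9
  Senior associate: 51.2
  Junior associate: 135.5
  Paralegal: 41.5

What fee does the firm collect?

Partner: 131.9 × $625 = $82,437.50
Senior associate: 51.2 × $510 = $26,112.00
Junior associate: 135.5 × $340 = $46,070.00
Paralegal: 41.5 × $155 = $6,432.50
Subtotal: $161,052.00
Less 11.5% discount: −$18,520.98
Total: $161,052.00 − $18,520.98 = $142,531.02

$142,531.02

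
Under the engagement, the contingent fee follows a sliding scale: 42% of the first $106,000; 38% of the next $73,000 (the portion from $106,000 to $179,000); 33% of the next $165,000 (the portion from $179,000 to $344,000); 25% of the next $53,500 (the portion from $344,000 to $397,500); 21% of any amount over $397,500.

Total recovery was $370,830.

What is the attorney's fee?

First $106,000 at 42% = $44,520.00
Next $73,000 at 38% = $27,740.00
Next $165,000 at 33% = $54,450.00
Remaining $26,830 at 25% = $6,707.50
Fee: $44,520.00 + $27,740.00 + $54,450.00 + $6,707.50 = $133,417.50

$133,417.50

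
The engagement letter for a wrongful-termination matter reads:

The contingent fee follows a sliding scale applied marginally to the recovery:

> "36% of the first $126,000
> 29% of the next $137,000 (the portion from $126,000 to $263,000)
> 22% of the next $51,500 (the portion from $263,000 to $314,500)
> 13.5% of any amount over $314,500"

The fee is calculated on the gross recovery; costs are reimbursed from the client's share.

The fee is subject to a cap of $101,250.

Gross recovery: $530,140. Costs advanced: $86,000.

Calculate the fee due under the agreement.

Fee base is the gross recovery, $530,140; costs are reimbursed separately.
First $126,000 at 36% = $45,360.00
Next $137,000 at 29% = $39,730.00
Next $51,500 at 22% = $11,330.00
Remaining $215,640 at 13.5% = $29,111.40
Fee: $45,360.00 + $39,730.00 + $11,330.00 + $29,111.40 = $125,531.40
$125,531.40 exceeds the $101,250 cap, so the fee is capped at $101,250.00.

$101,250.00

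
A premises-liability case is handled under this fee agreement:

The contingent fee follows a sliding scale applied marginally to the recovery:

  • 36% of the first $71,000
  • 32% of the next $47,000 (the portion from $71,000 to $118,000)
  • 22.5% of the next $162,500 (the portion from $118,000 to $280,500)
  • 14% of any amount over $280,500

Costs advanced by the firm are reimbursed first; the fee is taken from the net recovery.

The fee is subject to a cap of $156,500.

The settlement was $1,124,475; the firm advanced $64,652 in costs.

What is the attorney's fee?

Fee base (net of costs): $1,124,475 − $64,652 = $1,059,823
First $71,000 at 36% = $25,560.00
Next $47,000 at 32% = $15,040.00
Next $162,500 at 22.5% = $36,562.50
Remaining $779,323 at 14% = $109,105.22
Fee: $25,560.00 + $15,040.00 + $36,562.50 + $109,105.22 = $186,267.72
$186,267.72 exceeds the $156,500 cap, so the fee is capped at $156,500.00.

$156,500.00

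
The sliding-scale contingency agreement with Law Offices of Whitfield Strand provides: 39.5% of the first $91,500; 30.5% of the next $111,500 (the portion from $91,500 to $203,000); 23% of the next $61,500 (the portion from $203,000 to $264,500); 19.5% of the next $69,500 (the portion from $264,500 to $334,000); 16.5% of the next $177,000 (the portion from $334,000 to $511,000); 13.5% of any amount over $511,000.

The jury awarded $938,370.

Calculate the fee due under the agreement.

$184,747.45

First $91,500 at 39.5% = $36,142.50
Next $111,500 at 30.5% = $34,007.50
Next $61,500 at 23% = $14,145.00
Next $69,500 at 19.5% = $13,552.50
Next $177,000 at 16.5% = $29,205.00
Remaining $427,370 at 13.5% = $57,694.95
Fee: $36,142.50 + $34,007.50 + $14,145.00 + $13,552.50 + $29,205.00 + $57,694.95 = $184,747.45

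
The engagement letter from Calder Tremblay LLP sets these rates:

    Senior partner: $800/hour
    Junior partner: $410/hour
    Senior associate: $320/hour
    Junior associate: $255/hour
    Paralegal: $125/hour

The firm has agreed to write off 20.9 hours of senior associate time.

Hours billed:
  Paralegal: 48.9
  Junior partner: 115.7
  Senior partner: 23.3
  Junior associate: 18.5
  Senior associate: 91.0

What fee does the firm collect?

$99,339.00

Senior partner: 23.3 × $800 = $18,640.00
Junior partner: 115.7 × $410 = $47,437.00
Senior associate: 91.0 × $320 = $29,120.00
Junior associate: 18.5 × $255 = $4,717.50
Paralegal: 48.9 × $125 = $6,112.50
Subtotal: $106,027.00
Write-off: 20.9 × $320 = $6,688.00
Total: $106,027.00 − $6,688.00 = $99,339.00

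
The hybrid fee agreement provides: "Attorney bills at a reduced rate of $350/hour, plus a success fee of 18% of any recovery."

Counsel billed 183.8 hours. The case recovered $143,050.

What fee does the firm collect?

$90,079.00

Hourly: 183.8 × $350 = $64,330.00
Success fee: 18% of $143,050 = $25,749.00
Total: $64,330.00 + $25,749.00 = $90,079.00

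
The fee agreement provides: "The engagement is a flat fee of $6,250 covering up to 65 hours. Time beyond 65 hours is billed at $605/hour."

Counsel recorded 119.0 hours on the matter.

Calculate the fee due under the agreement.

Flat fee: $6,250.00
Excess hours: 119.0 − 65 = 54.0
Overrun: 54.0 × $605 = $32,670.00
Total: $6,250.00 + $32,670.00 = $38,920.00

$38,920.00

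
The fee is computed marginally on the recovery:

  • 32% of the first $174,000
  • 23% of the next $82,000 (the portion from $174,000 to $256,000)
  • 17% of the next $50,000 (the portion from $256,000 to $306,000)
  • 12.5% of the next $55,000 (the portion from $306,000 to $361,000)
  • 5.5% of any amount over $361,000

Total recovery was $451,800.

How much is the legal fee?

$94,909.00

First $174,000 at 32% = $55,680.00
Next $82,000 at 23% = $18,860.00
Next $50,000 at 17% = $8,500.00
Next $55,000 at 12.5% = $6,875.00
Remaining $90,800 at 5.5% = $4,994.00
Fee: $55,680.00 + $18,860.00 + $8,500.00 + $6,875.00 + $4,994.00 = $94,909.00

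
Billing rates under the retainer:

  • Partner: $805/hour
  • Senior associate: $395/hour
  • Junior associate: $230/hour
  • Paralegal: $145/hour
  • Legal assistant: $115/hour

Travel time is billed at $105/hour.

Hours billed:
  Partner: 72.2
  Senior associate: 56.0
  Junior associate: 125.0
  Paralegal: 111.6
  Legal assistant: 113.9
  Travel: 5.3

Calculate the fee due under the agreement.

Partner: 72.2 × $805 = $58,121.00
Senior associate: 56.0 × $395 = $22,120.00
Junior associate: 125.0 × $230 = $28,750.00
Paralegal: 111.6 × $145 = $16,182.00
Legal assistant: 113.9 × $115 = $13,098.50
Subtotal: $58,121.00 + $22,120.00 + $28,750.00 + $16,182.00 + $13,098.50 = $138,271.50
Travel: 5.3 × $105 = $556.50
Total: $138,271.50 + $556.50 = $138,828.00

$138,828.00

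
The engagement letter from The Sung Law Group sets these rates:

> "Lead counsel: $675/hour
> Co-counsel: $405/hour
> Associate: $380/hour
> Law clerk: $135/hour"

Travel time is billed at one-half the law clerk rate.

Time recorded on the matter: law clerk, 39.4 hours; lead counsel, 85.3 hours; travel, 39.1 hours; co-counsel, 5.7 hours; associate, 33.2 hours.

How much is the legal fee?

$80,460.25

Lead counsel: 85.3 × $675 = $57,577.50
Co-counsel: 5.7 × $405 = $2,308.50
Associate: 33.2 × $380 = $12,616.00
Law clerk: 39.4 × $135 = $5,319.00
Subtotal: $57,577.50 + $2,308.50 + $12,616.00 + $5,319.00 = $77,821.00
Travel: 39.1 × ($135 ÷ 2) = 39.1 × $67.50 = $2,639.25
Total: $77,821.00 + $2,639.25 = $80,460.25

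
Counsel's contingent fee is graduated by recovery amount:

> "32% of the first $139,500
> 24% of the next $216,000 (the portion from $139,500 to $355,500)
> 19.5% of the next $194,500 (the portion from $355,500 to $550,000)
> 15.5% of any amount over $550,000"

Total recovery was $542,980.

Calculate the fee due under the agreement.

First $139,500 at 32% = $44,640.00
Next $216,000 at 24% = $51,840.00
Remaining $187,480 at 19.5% = $36,558.60
Fee: $44,640.00 + $51,840.00 + $36,558.60 = $133,038.60

$133,038.60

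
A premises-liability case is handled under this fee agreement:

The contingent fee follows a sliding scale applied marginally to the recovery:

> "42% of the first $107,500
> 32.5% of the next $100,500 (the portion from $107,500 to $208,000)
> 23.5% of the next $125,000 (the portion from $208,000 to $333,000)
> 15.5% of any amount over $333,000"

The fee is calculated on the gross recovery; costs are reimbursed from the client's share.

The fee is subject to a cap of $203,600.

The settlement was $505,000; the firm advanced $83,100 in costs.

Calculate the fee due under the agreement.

Fee base is the gross recovery, $505,000; costs are reimbursed separately.
First $107,500 at 42% = $45,150.00
Next $100,500 at 32.5% = $32,662.50
Next $125,000 at 23.5% = $29,375.00
Remaining $172,000 at 15.5% = $26,660.00
Fee: $45,150.00 + $32,662.50 + $29,375.00 + $26,660.00 = $133,847.50
$133,847.50 is under the $203,600 cap.

$133,847.50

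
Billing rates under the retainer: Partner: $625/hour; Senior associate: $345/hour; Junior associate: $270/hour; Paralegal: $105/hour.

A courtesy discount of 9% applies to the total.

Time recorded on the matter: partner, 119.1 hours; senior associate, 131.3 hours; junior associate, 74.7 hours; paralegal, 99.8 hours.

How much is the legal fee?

$136,849.44

Partner: 119.1 × $625 = $74,437.50
Senior associate: 131.3 × $345 = $45,298.50
Junior associate: 74.7 × $270 = $20,169.00
Paralegal: 99.8 × $105 = $10,479.00
Subtotal: $150,384.00
Less 9% discount: −$13,534.56
Total: $150,384.00 − $13,534.56 = $136,849.44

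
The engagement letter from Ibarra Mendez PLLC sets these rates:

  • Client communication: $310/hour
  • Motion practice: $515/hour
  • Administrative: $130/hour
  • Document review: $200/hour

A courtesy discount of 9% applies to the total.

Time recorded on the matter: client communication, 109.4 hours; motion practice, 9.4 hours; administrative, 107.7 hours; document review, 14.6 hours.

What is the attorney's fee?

$50,665.16

Client communication: 109.4 × $310 = $33,914.00
Motion practice: 9.4 × $515 = $4,841.00
Administrative: 107.7 × $130 = $14,001.00
Document review: 14.6 × $200 = $2,920.00
Subtotal: $55,676.00
Less 9% discount: −$5,010.84
Total: $55,676.00 − $5,010.84 = $50,665.16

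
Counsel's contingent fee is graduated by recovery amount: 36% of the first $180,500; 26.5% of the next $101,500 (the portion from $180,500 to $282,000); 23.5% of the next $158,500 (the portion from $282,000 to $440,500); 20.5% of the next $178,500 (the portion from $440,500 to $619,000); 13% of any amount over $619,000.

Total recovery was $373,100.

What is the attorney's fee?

$113,286.00

First $180,500 at 36% = $64,980.00
Next $101,500 at 26.5% = $26,897.50
Remaining $91,100 at 23.5% = $21,408.50
Fee: $64,980.00 + $26,897.50 + $21,408.50 = $113,286.00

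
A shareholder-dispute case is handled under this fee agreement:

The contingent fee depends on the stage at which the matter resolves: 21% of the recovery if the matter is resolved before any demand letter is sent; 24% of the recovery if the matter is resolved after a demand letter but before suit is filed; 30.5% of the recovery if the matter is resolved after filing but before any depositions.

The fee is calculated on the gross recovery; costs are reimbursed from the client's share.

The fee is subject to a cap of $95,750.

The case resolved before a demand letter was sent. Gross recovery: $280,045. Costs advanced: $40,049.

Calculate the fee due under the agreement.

Fee base is the gross recovery, $280,045; costs are reimbursed separately.
The matter resolved before a demand letter was sent, so the 21% rate applies.
$280,045 × 21% = $58,809.45
$58,809.45 is under the $95,750 cap.

$58,809.45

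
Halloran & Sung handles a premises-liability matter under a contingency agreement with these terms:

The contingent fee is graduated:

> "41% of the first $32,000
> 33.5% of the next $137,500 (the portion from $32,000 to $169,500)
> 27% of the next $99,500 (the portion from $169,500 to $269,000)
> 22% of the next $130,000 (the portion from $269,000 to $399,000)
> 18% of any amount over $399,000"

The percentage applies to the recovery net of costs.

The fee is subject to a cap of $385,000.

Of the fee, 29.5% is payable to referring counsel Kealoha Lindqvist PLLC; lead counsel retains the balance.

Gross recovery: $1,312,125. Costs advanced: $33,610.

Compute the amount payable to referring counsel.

Fee base (net of costs): $1,312,125 − $33,610 = $1,278,515
First $32,000 at 41% = $13,120.00
Next $137,500 at 33.5% = $46,062.50
Next $99,500 at 27% = $26,865.00
Next $130,000 at 22% = $28,600.00
Remaining $879,515 at 18% = $158,312.70
Fee: $13,120.00 + $46,062.50 + $26,865.00 + $28,600.00 + $158,312.70 = $272,960.20
$272,960.20 is under the $385,000 cap.
Referral share: 29.5% of $272,960.20 = $80,523.26; lead counsel retains $272,960.20 − $80,523.26 = $192,436.94.

$80,523.26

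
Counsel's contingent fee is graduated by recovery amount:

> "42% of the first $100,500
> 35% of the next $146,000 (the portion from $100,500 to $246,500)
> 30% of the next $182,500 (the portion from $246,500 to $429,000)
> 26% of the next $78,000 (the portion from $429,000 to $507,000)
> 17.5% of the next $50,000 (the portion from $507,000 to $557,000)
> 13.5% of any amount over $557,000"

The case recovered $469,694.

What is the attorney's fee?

$158,640.44

First $100,500 at 42% = $42,210.00
Next $146,000 at 35% = $51,100.00
Next $182,500 at 30% = $54,750.00
Remaining $40,694 at 26% = $10,580.44
Fee: $42,210.00 + $51,100.00 + $54,750.00 + $10,580.44 = $158,640.44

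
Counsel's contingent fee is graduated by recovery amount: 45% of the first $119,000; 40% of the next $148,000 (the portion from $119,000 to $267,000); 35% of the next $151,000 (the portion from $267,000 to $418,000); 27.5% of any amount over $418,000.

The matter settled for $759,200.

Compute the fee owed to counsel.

First $119,000 at 45% = $53,550.00
Next $148,000 at 40% = $59,200.00
Next $151,000 at 35% = $52,850.00
Remaining $341,200 at 27.5% = $93,830.00
Fee: $53,550.00 + $59,200.00 + $52,850.00 + $93,830.00 = $259,430.00

$259,430.00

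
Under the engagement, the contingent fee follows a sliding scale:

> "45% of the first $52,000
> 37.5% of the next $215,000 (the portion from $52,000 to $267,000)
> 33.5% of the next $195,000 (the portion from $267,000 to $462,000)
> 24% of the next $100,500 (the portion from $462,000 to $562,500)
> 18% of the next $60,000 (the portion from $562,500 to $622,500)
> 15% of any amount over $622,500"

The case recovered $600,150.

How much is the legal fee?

$200,247.00

First $52,000 at 45% = $23,400.00
Next $215,000 at 37.5% = $80,625.00
Next $195,000 at 33.5% = $65,325.00
Next $100,500 at 24% = $24,120.00
Remaining $37,650 at 18% = $6,777.00
Fee: $23,400.00 + $80,625.00 + $65,325.00 + $24,120.00 + $6,777.00 = $200,247.00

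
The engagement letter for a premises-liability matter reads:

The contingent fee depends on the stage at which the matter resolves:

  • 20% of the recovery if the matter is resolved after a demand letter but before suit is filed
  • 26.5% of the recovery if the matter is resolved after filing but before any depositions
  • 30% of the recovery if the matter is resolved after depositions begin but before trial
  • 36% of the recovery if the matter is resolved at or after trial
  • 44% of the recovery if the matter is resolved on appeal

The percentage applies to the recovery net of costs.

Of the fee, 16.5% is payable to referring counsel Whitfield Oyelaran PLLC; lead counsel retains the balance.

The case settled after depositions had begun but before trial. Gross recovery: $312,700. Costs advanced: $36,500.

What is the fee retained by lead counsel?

$69,188.10

Fee base (net of costs): $312,700 − $36,500 = $276,200
The matter settled after depositions had begun but before trial, so the 30% rate applies.
$276,200 × 30% = $82,860.00
Referral share: 16.5% of $82,860.00 = $13,671.90; lead counsel retains $82,860.00 − $13,671.90 = $69,188.10.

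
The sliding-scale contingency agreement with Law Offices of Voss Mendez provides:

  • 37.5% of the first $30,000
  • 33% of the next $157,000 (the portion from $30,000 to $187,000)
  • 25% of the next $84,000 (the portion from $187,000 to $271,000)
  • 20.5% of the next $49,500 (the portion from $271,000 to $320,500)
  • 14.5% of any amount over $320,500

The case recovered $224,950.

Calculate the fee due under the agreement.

First $30,000 at 37.5% = $11,250.00
Next $157,000 at 33% = $51,810.00
Remaining $37,950 at 25% = $9,487.50
Fee: $11,250.00 + $51,810.00 + $9,487.50 = $72,547.50

$72,547.50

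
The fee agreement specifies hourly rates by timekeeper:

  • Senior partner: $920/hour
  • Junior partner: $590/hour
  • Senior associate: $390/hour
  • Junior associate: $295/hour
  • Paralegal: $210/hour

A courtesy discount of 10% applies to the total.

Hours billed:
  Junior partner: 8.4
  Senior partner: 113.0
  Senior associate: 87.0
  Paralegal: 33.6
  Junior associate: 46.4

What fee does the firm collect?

Senior partner: 113.0 × $920 = $103,960.00
Junior partner: 8.4 × $590 = $4,956.00
Senior associate: 87.0 × $390 = $33,930.00
Junior associate: 46.4 × $295 = $13,688.00
Paralegal: 33.6 × $210 = $7,056.00
Subtotal: $163,590.00
Less 10% discount: −$16,359.00
Total: $163,590.00 − $16,359.00 = $147,231.00

$147,231.00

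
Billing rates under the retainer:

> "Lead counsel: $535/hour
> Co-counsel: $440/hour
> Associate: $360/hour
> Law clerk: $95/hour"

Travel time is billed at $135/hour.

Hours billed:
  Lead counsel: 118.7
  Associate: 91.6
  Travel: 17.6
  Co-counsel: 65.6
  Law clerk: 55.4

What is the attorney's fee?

$132,983.50

Lead counsel: 118.7 × $535 = $63,504.50
Co-counsel: 65.6 × $440 = $28,864.00
Associate: 91.6 × $360 = $32,976.00
Law clerk: 55.4 × $95 = $5,263.00
Subtotal: $63,504.50 + $28,864.00 + $32,976.00 + $5,263.00 = $130,607.50
Travel: 17.6 × $135 = $2,376.00
Total: $130,607.50 + $2,376.00 = $132,983.50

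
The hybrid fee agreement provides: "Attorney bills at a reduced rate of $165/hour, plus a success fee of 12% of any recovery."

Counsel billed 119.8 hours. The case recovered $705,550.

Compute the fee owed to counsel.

Hourly: 119.8 × $165 = $19,767.00
Success fee: 12% of $705,550 = $84,666.00
Total: $19,767.00 + $84,666.00 = $104,433.00

$104,433.00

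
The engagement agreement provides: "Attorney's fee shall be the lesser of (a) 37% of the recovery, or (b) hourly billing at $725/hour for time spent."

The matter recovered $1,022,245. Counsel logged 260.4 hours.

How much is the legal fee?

$188,790.00

(a) 37% of $1,022,245 = $378,230.65
(b) 260.4 × $725 = $188,790.00
The lesser is (b): $188,790.00.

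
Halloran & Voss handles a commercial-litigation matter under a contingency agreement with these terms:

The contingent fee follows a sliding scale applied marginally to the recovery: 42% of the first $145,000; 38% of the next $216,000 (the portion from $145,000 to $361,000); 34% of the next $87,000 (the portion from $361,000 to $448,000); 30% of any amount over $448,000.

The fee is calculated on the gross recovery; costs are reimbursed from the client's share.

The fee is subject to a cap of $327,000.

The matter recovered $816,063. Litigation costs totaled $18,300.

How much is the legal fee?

$282,978.90

Fee base is the gross recovery, $816,063; costs are reimbursed separately.
First $145,000 at 42% = $60,900.00
Next $216,000 at 38% = $82,080.00
Next $87,000 at 34% = $29,580.00
Remaining $368,063 at 30% = $110,418.90
Fee: $60,900.00 + $82,080.00 + $29,580.00 + $110,418.90 = $282,978.90
$282,978.90 is under the $327,000 cap.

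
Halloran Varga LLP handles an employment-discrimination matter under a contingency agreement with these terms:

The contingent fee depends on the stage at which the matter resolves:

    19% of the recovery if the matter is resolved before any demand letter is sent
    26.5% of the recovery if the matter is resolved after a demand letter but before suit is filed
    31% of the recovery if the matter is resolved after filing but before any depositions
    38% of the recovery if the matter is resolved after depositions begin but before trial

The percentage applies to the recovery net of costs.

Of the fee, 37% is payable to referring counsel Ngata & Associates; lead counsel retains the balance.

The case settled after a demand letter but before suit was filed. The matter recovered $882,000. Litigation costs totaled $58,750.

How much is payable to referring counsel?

$80,719.66

Fee base (net of costs): $882,000 − $58,750 = $823,250
The matter settled after a demand letter but before suit was filed, so the 26.5% rate applies.
$823,250 × 26.5% = $218,161.25
Referral share: 37% of $218,161.25 = $80,719.66; lead counsel retains $218,161.25 − $80,719.66 = $137,441.59.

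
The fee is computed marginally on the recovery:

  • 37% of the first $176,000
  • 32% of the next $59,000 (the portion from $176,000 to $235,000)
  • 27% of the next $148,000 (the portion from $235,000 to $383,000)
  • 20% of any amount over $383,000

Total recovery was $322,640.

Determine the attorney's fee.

$107,662.80

First $176,000 at 37% = $65,120.00
Next $59,000 at 32% = $18,880.00
Remaining $87,640 at 27% = $23,662.80
Fee: $65,120.00 + $18,880.00 + $23,662.80 = $107,662.80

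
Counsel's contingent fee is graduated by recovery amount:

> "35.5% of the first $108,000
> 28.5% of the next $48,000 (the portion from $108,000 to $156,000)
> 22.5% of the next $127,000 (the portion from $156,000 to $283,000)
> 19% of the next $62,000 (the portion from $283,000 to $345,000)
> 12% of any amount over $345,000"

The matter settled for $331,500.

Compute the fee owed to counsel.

$89,810.00

First $108,000 at 35.5% = $38,340.00
Next $48,000 at 28.5% = $13,680.00
Next $127,000 at 22.5% = $28,575.00
Remaining $48,500 at 19% = $9,215.00
Fee: $38,340.00 + $13,680.00 + $28,575.00 + $9,215.00 = $89,810.00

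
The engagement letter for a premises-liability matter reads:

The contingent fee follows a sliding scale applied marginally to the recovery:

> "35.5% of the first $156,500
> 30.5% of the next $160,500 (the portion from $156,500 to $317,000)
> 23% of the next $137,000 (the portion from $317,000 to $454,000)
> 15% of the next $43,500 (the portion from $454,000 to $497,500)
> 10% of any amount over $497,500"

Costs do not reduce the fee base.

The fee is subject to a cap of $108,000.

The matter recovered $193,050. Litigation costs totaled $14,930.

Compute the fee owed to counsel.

$66,705.25

Fee base is the gross recovery, $193,050; costs are reimbursed separately.
First $156,500 at 35.5% = $55,557.50
Remaining $36,550 at 30.5% = $11,147.75
Fee: $55,557.50 + $11,147.75 = $66,705.25
$66,705.25 is under the $108,000 cap.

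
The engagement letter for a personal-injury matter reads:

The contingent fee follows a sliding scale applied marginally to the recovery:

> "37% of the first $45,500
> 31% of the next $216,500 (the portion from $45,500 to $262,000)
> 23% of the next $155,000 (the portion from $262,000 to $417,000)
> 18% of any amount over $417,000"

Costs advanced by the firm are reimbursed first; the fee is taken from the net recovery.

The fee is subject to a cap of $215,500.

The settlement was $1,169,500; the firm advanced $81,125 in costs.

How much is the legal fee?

$215,500.00

Fee base (net of costs): $1,169,500 − $81,125 = $1,088,375
First $45,500 at 37% = $16,835.00
Next $216,500 at 31% = $67,115.00
Next $155,000 at 23% = $35,650.00
Remaining $671,375 at 18% = $120,847.50
Fee: $16,835.00 + $67,115.00 + $35,650.00 + $120,847.50 = $240,447.50
$240,447.50 exceeds the $215,500 cap, so the fee is capped at $215,500.00.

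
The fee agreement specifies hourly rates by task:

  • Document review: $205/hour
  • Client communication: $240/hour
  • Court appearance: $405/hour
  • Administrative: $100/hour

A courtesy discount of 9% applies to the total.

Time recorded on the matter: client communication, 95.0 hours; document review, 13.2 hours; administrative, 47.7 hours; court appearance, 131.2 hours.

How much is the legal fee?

$75,904.92

Document review: 13.2 × $205 = $2,706.00
Client communication: 95.0 × $240 = $22,800.00
Court appearance: 131.2 × $405 = $53,136.00
Administrative: 47.7 × $100 = $4,770.00
Subtotal: $83,412.00
Less 9% discount: −$7,507.08
Total: $83,412.00 − $7,507.08 = $75,904.92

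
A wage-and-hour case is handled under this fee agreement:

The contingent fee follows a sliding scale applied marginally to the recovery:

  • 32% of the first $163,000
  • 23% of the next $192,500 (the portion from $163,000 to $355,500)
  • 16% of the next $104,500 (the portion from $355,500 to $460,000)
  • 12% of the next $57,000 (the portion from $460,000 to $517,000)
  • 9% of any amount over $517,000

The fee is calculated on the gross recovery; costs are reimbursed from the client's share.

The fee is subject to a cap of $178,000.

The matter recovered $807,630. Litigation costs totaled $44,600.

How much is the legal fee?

Fee base is the gross recovery, $807,630; costs are reimbursed separately.
First $163,000 at 32% = $52,160.00
Next $192,500 at 23% = $44,275.00
Next $104,500 at 16% = $16,720.00
Next $57,000 at 12% = $6,840.00
Remaining $290,630 at 9% = $26,156.70
Fee: $52,160.00 + $44,275.00 + $16,720.00 + $6,840.00 + $26,156.70 = $146,151.70
$146,151.70 is under the $178,000 cap.

$146,151.70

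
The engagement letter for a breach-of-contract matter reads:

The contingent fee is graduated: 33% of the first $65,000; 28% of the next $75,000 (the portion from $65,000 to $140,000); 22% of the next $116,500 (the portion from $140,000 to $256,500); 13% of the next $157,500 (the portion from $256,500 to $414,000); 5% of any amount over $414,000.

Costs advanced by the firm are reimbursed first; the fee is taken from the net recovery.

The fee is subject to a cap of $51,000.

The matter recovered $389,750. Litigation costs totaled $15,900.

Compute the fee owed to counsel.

$51,000.00

Fee base (net of costs): $389,750 − $15,900 = $373,850
First $65,000 at 33% = $21,450.00
Next $75,000 at 28% = $21,000.00
Next $116,500 at 22% = $25,630.00
Remaining $117,350 at 13% = $15,255.50
Fee: $21,450.00 + $21,000.00 + $25,630.00 + $15,255.50 = $83,335.50
$83,335.50 exceeds the $51,000 cap, so the fee is capped at $51,000.00.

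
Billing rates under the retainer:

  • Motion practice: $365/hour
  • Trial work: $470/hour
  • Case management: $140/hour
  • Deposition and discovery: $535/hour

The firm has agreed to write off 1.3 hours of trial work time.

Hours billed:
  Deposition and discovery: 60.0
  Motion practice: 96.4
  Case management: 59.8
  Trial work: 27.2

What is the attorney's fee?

Motion practice: 96.4 × $365 = $35,186.00
Trial work: 27.2 × $470 = $12,784.00
Case management: 59.8 × $140 = $8,372.00
Deposition and discovery: 60.0 × $535 = $32,100.00
Subtotal: $88,442.00
Write-off: 1.3 × $470 = $611.00
Total: $88,442.00 − $611.00 = $87,831.00

$87,831.00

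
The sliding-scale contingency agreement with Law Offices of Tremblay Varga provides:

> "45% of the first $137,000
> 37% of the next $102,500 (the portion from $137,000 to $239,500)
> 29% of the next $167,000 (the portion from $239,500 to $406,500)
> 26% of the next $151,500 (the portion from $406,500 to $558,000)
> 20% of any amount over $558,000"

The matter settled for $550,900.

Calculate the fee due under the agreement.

$185,549.00

First $137,000 at 45% = $61,650.00
Next $102,500 at 37% = $37,925.00
Next $167,000 at 29% = $48,430.00
Remaining $144,400 at 26% = $37,544.00
Fee: $61,650.00 + $37,925.00 + $48,430.00 + $37,544.00 = $185,549.00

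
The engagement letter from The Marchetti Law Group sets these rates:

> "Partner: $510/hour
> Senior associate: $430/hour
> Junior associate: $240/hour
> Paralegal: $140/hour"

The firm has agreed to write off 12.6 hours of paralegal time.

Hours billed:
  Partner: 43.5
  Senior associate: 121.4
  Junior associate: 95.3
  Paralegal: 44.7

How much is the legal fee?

Partner: 43.5 × $510 = $22,185.00
Senior associate: 121.4 × $430 = $52,202.00
Junior associate: 95.3 × $240 = $22,872.00
Paralegal: 44.7 × $140 = $6,258.00
Subtotal: $103,517.00
Write-off: 12.6 × $140 = $1,764.00
Total: $103,517.00 − $1,764.00 = $101,753.00

$101,753.00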